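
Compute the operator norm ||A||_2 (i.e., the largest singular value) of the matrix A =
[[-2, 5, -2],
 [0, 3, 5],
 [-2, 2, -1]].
||A||_2 ≈ 6.599 (= sqrt(largest eigenvalue of A^T A))

||A||_2 = sigma_max(A) = sqrt(lambda_max(A^T A)). Form the symmetric matrix M = A^T A =
[[8, -14, 6],
 [-14, 38, 3],
 [6, 3, 30]].
Its characteristic polynomial (trace, sum of principal 2x2 minors, determinant of M give the coefficients) is
  p(λ) = det(λ I - M) = λ^3 - 76λ^2 + 1443λ - 1296.
No integer candidate from the rational root theorem (±divisors of 1296) is a root, so the roots are irrational. The cubic discriminant is Δ = 245662884 > 0, so there are three distinct real roots. p(0) = -1296 and p(1) = 72 have opposite signs, so a root lies in (0, 1); Newton's method refines it to λ ≈ 0.9445. p(31) = 192 and p(32) = -176 have opposite signs, so a root lies in (31, 32); Newton's method refines it to λ ≈ 31.5092. p(43) = -264 and p(44) = 244 have opposite signs, so a root lies in (43, 44); Newton's method refines it to λ ≈ 43.5463. Check (Vieta): the three roots sum to 76, matching tr M = 76.
So the eigenvalues of A^T A are ≈ 0.9445, 31.5092, 43.5463 (all ≥ 0, as they must be for A^T A). The largest is λ_max ≈ 43.5463, hence ||A||_2 = sqrt(λ_max) ≈ 6.599.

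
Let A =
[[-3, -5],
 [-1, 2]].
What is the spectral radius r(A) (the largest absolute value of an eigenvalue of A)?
r(A) = (1 + sqrt(45))/2 ≈ 3.8541

The eigenvalues of A are the roots of its characteristic polynomial. With M = A (coefficients from the trace and determinant):
  p(λ) = det(λ I - M) = λ^2 + λ - 11.
For λ^2 + λ - 11 the discriminant is 45. It is nonnegative but not a perfect square, so the roots are real and irrational: λ = (-1 ± sqrt(45))/2 ≈ 2.8541, -3.8541.
Thus the eigenvalues (to 4 decimals) are 2.8541 (modulus 2.8541); -3.8541 (modulus 3.8541). The spectral radius is the largest modulus: r(A) = (1 + sqrt(45))/2 ≈ 3.8541. (Cross-check: r(A) ≤ ||A||_2 ≈ 5.9667; equality holds whenever A is normal, though it can also hold for some non-normal A.)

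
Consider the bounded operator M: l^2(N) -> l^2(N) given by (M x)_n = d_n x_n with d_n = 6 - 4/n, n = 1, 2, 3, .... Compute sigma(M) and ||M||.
sigma(M) = {6 - 4/n : n ≥ 1} ∪ {6}; ||M|| = 6

A bounded diagonal operator on l^2 with diagonal entries d_n has spectrum equal to the closure of {d_n : n ≥ 1}: every d_n is an eigenvalue (with eigenvector e_n), so {d_n} ⊂ sigma(M); the spectrum is closed, so its closure is too; and for lambda not in the closure, (M - lambda I) has bounded inverse (the diagonal entries 1/(d_n - lambda) are bounded). For our sequence d_n = 6 - 4/n, n = 1, 2, 3, ...:
  - {d_n} = {6 - 4/n : n ≥ 1}; the only limit point is 6
  - closure = {6 - 4/n : n ≥ 1} ∪ {6}
For the norm: a diagonal operator has ||M|| = sup_n |d_n|. Here d_n = 6 - 4/n increases monotonically from d_1 = 2 toward 6, with all terms in [2, 6); so sup_n |d_n| = 6 (the supremum is the limit, not attained). So ||M|| = 6.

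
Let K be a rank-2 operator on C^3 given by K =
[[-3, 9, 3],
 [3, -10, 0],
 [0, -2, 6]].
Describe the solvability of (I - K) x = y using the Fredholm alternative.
(I - K) is invertible (det(I - K) = -67 ≠ 0), so for every y in C^3 the equation (I - K) x = y has a unique solution.

K has rank 2 and factors as K = U V^T = u1 v1^T + u2 v2^T with u1 = (-3, 3, 0), v1 = (1, -3, -1), u2 = (0, -1, -2), v2 = (0, 1, -3) (multiplying out reproduces the displayed K). The nonzero eigenvalues of U V^T coincide with those of the 2 x 2 matrix G = V^T U = [[v1·u1, v1·u2], [v2·u1, v2·u2]] = [[-12, 5], [3, 5]], and by the Sylvester determinant identity det(I_3 - U V^T) = det(I_2 - V^T U) = det([[13, -5], [-3, -4]]) = (13)(-4) - (-5)(-3) = -67. (Direct check: I - K =
[[4, -9, -3],
 [-3, 11, 0],
 [0, 2, -5]]
has determinant -67.) The finite-dimensional Fredholm alternative says: either (I - K) is invertible, or ker(I - K) ≠ {0} and then range(I - K) = ker((I - K)^*)^⊥, with dim ker(I - K) = dim ker((I - K)^*). Since det(I - K) ≠ 0, 1 is not an eigenvalue of K and ker(I - K) = {0}, so we are in the first case: for every y there is a unique x = (I - K)^(-1) y. (Explicitly, by the Woodbury identity, (I - U V^T)^(-1) = I + U (I_2 - G)^(-1) V^T.)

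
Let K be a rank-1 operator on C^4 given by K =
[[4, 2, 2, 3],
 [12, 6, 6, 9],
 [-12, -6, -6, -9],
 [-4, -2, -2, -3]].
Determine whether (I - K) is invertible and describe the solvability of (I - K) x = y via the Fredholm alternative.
(I - K) is singular (det(I - K) = 0, i.e. 1 ∈ sigma(K)). (I - K) x = y is solvable iff y ⊥ ker((I - K)^*) = span{(4, 2, 2, 3)}, i.e. iff 4y_1 + 2y_2 + 2y_3 + 3y_4 = 0. When solvable, the solutions are x = y + c·(1, 3, -3, -1), c arbitrary (ker(I - K) = span{(1, 3, -3, -1)}, dimension 1).

K has rank 1, so it is an outer product K = u v^T: every row of K is a multiple of one row vector. Reading off the entries, u = (1, 3, -3, -1) and v = (4, 2, 2, 3) (row i of K equals u_i·v^T). A rank-one matrix u v^T satisfies K u = u (v·u) and kills the (3)-dimensional subspace v^⊥, so its characteristic polynomial is lambda^3 (lambda - v·u) with v·u = tr K = 1. Hence the eigenvalues of I - K are 1 (multiplicity 3) and 1 - (1) = 0, so det(I - K) = 0. (Direct check: I - K =
[[-3, -2, -2, -3],
 [-12, -5, -6, -9],
 [12, 6, 7, 9],
 [4, 2, 2, 4]]
has determinant 0.) So 1 is an eigenvalue of K and (I - K) is not invertible. The finite-dimensional Fredholm alternative says: either (I - K) is invertible, or ker(I - K) ≠ {0} and then range(I - K) = ker((I - K)^*)^⊥, with dim ker(I - K) = dim ker((I - K)^*). We are in the second case, so we need both kernels. Kernel of I - K: (I - K) u = u - u (v·u) = u - u = 0, so ker(I - K) = span{u} = span{(1, 3, -3, -1)} (it is exactly 1-dimensional because rank(I - K) = 3). Kernel of the adjoint: K is real, so (I - K)^* = I - K^T = I - v u^T, and (I - v u^T) v = v - v (u·v) = 0; hence ker((I - K)^*) = span{v} = span{(4, 2, 2, 3)}. Therefore (I - K) x = y is solvable iff <y, v> = 0, i.e. iff 4y_1 + 2y_2 + 2y_3 + 3y_4 = 0. When this holds, K y = u (v·y) = 0, so (I - K) y = y and x = y is a particular solution; the full solution set is the line x = y + c·u = y + c·(1, 3, -3, -1), c ∈ C.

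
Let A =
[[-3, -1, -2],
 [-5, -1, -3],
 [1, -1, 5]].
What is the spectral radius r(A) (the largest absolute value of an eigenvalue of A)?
r(A) ≈ 5.1146

The eigenvalues of A are the roots of its characteristic polynomial. With M = A (coefficients from the trace, the sum of principal 2x2 minors, and det A):
  p(λ) = det(λ I - M) = λ^3 - λ^2 - 23λ + 10.
No integer candidate from the rational root theorem (±divisors of 10) is a root, so the roots are irrational. The cubic discriminant is Δ = 50677 > 0, so there are three distinct real roots. p(-5) = -25 and p(-4) = 22 have opposite signs, so a root lies in (-5, -4); Newton's method refines it to λ ≈ -4.5448. p(0) = 10 and p(1) = -13 have opposite signs, so a root lies in (0, 1); Newton's method refines it to λ ≈ 0.4302. p(5) = -5 and p(6) = 52 have opposite signs, so a root lies in (5, 6); Newton's method refines it to λ ≈ 5.1146. Check (Vieta): the three roots sum to 1, matching tr M = 1.
Thus the eigenvalues (to 4 decimals) are -4.5448 (modulus 4.5448); 0.4302 (modulus 0.4302); 5.1146 (modulus 5.1146). The spectral radius is the largest modulus: r(A) ≈ 5.1146. (Cross-check: r(A) ≤ ||A||_2 ≈ 7.9329; equality holds whenever A is normal, though it can also hold for some non-normal A.)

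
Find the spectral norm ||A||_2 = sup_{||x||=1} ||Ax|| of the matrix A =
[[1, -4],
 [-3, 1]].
||A||_2 = sqrt((27 + sqrt(245))/2) ≈ 4.618 (= sqrt(largest eigenvalue of A^T A))

||A||_2 = sigma_max(A) = sqrt(lambda_max(A^T A)). Form the symmetric matrix M = A^T A =
[[10, -7],
 [-7, 17]].
Its characteristic polynomial (trace, determinant of M give the coefficients) is
  p(λ) = det(λ I - M) = λ^2 - 27λ + 121.
For λ^2 - 27λ + 121 the discriminant is 245. It is nonnegative but not a perfect square, so the roots are real and irrational: λ = (27 ± sqrt(245))/2 ≈ 21.3262, 5.6738.
So the eigenvalues of A^T A are ≈ 5.6738, 21.3262 (all ≥ 0, as they must be for A^T A). The largest is λ_max = (27 + sqrt(245))/2 ≈ 21.3262, hence ||A||_2 = sqrt(λ_max) = sqrt((27 + sqrt(245))/2) ≈ 4.618.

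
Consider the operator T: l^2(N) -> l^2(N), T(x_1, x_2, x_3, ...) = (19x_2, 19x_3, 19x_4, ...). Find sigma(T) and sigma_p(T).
sigma(T) = closed disk {z in C : |z| ≤ 19}; sigma_p(T) = open disk {z in C : |z| < 19}

Note T = 19·V where V is the unit left shift (V x)_k = x_{k+1}; so sigma(T) = 19·sigma(V) and ||T|| = 19||V||. ||T x||^2 = 361sum_{k≥2} |x_k|^2 ≤ 361||x||^2, with equality on {x : x_1 = 0}, so ||T|| = 19. For any lambda with |lambda| < 19, set r = lambda/19 (|r| < 1); the vector x = (1, r, r^2, ...) is in l^2 and satisfies T x = 19(r, r^2, ...) = lambda x, so lambda is an eigenvalue. On the boundary |lambda| = 19 the geometric series diverges, so no l^2 eigenvector exists, but these lambda lie in the approximate point spectrum. Hence sigma(T) is the closed disk of radius 19 and sigma_p(T) is the open disk.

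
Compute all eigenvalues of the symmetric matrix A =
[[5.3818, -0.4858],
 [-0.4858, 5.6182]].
sigma(A) ≈ {5, 6}

A is real symmetric, so its spectrum consists of real eigenvalues. Expanding the characteristic polynomial of the displayed matrix gives
  det(λ I - A) = p(λ) = λ^2 + (-11)λ + (30).
Solving p(λ) = 0 yields eigenvalues ≈ 5, 6. (A is shown rounded to 4 decimals, so these recover the underlying integer eigenvalues to within that precision.)
Verification: the trace of A = 11 equals the sum of eigenvalues 11, and det(A) ≈ 30.0000 matches the eigenvalue product 30.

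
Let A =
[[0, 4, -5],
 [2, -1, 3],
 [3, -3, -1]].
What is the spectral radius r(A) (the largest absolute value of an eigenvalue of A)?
r(A) ≈ 5.1421

The eigenvalues of A are the roots of its characteristic polynomial. With M = A (coefficients from the trace, the sum of principal 2x2 minors, and det A):
  p(λ) = det(λ I - M) = λ^3 + 2λ^2 + 17λ - 59.
No integer candidate from the rational root theorem (±divisors of 59) is a root, so the roots are irrational. The cubic discriminant is Δ = -146703 < 0, so there is one real root and a complex-conjugate pair. p(2) = -9 and p(3) = 37 have opposite signs, so a root lies in (2, 3); Newton's method refines it to λ ≈ 2.2313. Dividing out (λ - (2.2313)) leaves approximately λ^2 + 4.2313λ + 26.4415. For λ^2 + 4.2313λ + 26.4415 the discriminant is -87.8619. It is negative, so the remaining roots are the complex-conjugate pair λ ≈ -2.1157 ± 4.6867i. Their product equals the constant term, so |λ|^2 ≈ 26.4415 and |λ| ≈ 5.1421.
Thus the eigenvalues (to 4 decimals) are 2.2313 (modulus 2.2313); -2.1157 ± 4.6867i (modulus 5.1421). The spectral radius is the largest modulus: r(A) ≈ 5.1421. (Cross-check: r(A) ≤ ||A||_2 ≈ 7.2918; equality holds whenever A is normal, though it can also hold for some non-normal A.)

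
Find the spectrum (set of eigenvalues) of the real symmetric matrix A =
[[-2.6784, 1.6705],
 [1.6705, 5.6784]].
sigma(A) ≈ {-3, 6}

A is real symmetric, so its spectrum consists of real eigenvalues. Expanding the characteristic polynomial of the displayed matrix gives
  det(λ I - A) = p(λ) = λ^2 + (-3)λ + (-18).
Solving p(λ) = 0 yields eigenvalues ≈ -3, 6. (A is shown rounded to 4 decimals, so these recover the underlying integer eigenvalues to within that precision.)
Verification: the trace of A = 3 equals the sum of eigenvalues 3, and det(A) ≈ -17.9996 matches the eigenvalue product -18.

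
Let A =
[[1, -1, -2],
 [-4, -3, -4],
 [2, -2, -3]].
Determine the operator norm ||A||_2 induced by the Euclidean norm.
||A||_2 ≈ 6.8654 (= sqrt(largest eigenvalue of A^T A))

||A||_2 = sigma_max(A) = sqrt(lambda_max(A^T A)). Form the symmetric matrix M = A^T A =
[[21, 7, 8],
 [7, 14, 20],
 [8, 20, 29]].
Its characteristic polynomial (trace, sum of principal 2x2 minors, determinant of M give the coefficients) is
  p(λ) = det(λ I - M) = λ^3 - 64λ^2 + 796λ - 49.
No integer candidate from the rational root theorem (±divisors of 49) is a root, so the roots are irrational. The cubic discriminant is Δ = 571345349 > 0, so there are three distinct real roots. p(0) = -49 and p(1) = 684 have opposite signs, so a root lies in (0, 1); Newton's method refines it to λ ≈ 0.0619. p(16) = 399 and p(17) = -100 have opposite signs, so a root lies in (16, 17); Newton's method refines it to λ ≈ 16.8041. p(47) = -190 and p(48) = 1295 have opposite signs, so a root lies in (47, 48); Newton's method refines it to λ ≈ 47.1341. Check (Vieta): the three roots sum to 64, matching tr M = 64.
So the eigenvalues of A^T A are ≈ 0.0619, 16.8041, 47.1341 (all ≥ 0, as they must be for A^T A). The largest is λ_max ≈ 47.1341, hence ||A||_2 = sqrt(λ_max) ≈ 6.8654.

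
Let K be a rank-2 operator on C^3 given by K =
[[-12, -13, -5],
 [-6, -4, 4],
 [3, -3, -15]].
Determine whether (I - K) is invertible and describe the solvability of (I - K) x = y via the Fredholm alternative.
(I - K) is invertible (det(I - K) = 269 ≠ 0), so for every y in C^3 the equation (I - K) x = y has a unique solution.

K has rank 2 and factors as K = U V^T = u1 v1^T + u2 v2^T with u1 = (2, 2, -3), v1 = (-3, -2, 2), u2 = (-3, 0, -3), v2 = (2, 3, 3) (multiplying out reproduces the displayed K). The nonzero eigenvalues of U V^T coincide with those of the 2 x 2 matrix G = V^T U = [[v1·u1, v1·u2], [v2·u1, v2·u2]] = [[-16, 3], [1, -15]], and by the Sylvester determinant identity det(I_3 - U V^T) = det(I_2 - V^T U) = det([[17, -3], [-1, 16]]) = (17)(16) - (-3)(-1) = 269. (Direct check: I - K =
[[13, 13, 5],
 [6, 5, -4],
 [-3, 3, 16]]
has determinant 269.) The finite-dimensional Fredholm alternative says: either (I - K) is invertible, or ker(I - K) ≠ {0} and then range(I - K) = ker((I - K)^*)^⊥, with dim ker(I - K) = dim ker((I - K)^*). Since det(I - K) ≠ 0, 1 is not an eigenvalue of K and ker(I - K) = {0}, so we are in the first case: for every y there is a unique x = (I - K)^(-1) y. (Explicitly, by the Woodbury identity, (I - U V^T)^(-1) = I + U (I_2 - G)^(-1) V^T.)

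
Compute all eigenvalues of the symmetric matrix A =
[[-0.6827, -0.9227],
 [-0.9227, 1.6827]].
sigma(A) ≈ {-1, 2}

A is real symmetric, so its spectrum consists of real eigenvalues. Expanding the characteristic polynomial of the displayed matrix gives
  det(λ I - A) = p(λ) = λ^2 + (-1)λ + (-2).
Solving p(λ) = 0 yields eigenvalues ≈ -1, 2. (A is shown rounded to 4 decimals, so these recover the underlying integer eigenvalues to within that precision.)
Verification: the trace of A = 1 equals the sum of eigenvalues 1, and det(A) ≈ -2.0002 matches the eigenvalue product -2.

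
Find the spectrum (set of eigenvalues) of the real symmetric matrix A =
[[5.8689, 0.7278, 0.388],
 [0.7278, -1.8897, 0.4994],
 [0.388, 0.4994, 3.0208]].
sigma(A) ≈ {-2, 3, 6}

A is real symmetric, so its spectrum consists of real eigenvalues. Expanding the characteristic polynomial of the displayed matrix gives
  det(λ I - A) = p(λ) = λ^3 + (-7)λ^2 + (0)λ + (36).
Solving p(λ) = 0 yields eigenvalues ≈ -2, 3, 6. (A is shown rounded to 4 decimals, so these recover the underlying integer eigenvalues to within that precision.)
Verification: the trace of A = 7 equals the sum of eigenvalues 7, and det(A) ≈ -35.9993 matches the eigenvalue product -36.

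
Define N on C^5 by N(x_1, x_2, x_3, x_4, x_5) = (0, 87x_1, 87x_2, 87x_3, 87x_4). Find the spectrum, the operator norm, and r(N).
sigma(N) = {0}; ||N|| = 87; r(N) = 0. (N is nilpotent with N^5 = 0.)

On C^5, N is a strictly lower-triangular matrix with 87 on the subdiagonal and zeros elsewhere, so its characteristic polynomial is lambda^5 and every eigenvalue is 0: sigma(N) = {0}. For the operator norm, N e_i = 87e_{i+1} for i = 1, ..., 4 and N e_5 = 0, so the singular values of N are 87 (with multiplicity 4) and 0; hence ||N|| = 87. The spectral radius r(N) = max|lambda| = 0. Note ||N|| > r(N) — characteristic of non-normal nilpotent operators. Indeed N^5 = 0.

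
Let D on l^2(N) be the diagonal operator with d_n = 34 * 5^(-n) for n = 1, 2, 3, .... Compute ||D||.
||D|| = 34/5 (attained at n = 1)

For D diagonal, ||D|| = sup_n |d_n|. The sequence d_n = 34 * 5^(-n) is positive and strictly decreasing (ratio 5^(-1) < 1), so the supremum is d_1 = 34/5. Hence ||D|| = 34/5.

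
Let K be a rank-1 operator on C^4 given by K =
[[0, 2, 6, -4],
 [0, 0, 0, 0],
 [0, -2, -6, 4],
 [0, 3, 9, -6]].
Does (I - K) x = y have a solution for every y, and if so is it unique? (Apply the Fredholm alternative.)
(I - K) is invertible (det(I - K) = 13 ≠ 0), so for every y in C^4 the equation (I - K) x = y has a unique solution.

K has rank 1, so it is an outer product K = u v^T: every row of K is a multiple of one row vector. Reading off the entries, u = (2, 0, -2, 3) and v = (0, 1, 3, -2) (row i of K equals u_i·v^T). A rank-one matrix u v^T satisfies K u = u (v·u) and kills the (3)-dimensional subspace v^⊥, so its characteristic polynomial is lambda^3 (lambda - v·u) with v·u = tr K = -12. Hence the eigenvalues of I - K are 1 (multiplicity 3) and 1 - (-12) = 13, so det(I - K) = 13. (Direct check: I - K =
[[1, -2, -6, 4],
 [0, 1, 0, 0],
 [0, 2, 7, -4],
 [0, -3, -9, 7]]
has determinant 13.) The finite-dimensional Fredholm alternative says: either (I - K) is invertible, or ker(I - K) ≠ {0} and then range(I - K) = ker((I - K)^*)^⊥, with dim ker(I - K) = dim ker((I - K)^*). Since det(I - K) ≠ 0, 1 is not an eigenvalue of K and ker(I - K) = {0}, so we are in the first case: for every y there is a unique x = (I - K)^(-1) y. Explicitly, by the Sherman–Morrison formula, (I - u v^T)^(-1) = I + u v^T/(1 - v·u), i.e. (I - K)^(-1) = I + K/(13).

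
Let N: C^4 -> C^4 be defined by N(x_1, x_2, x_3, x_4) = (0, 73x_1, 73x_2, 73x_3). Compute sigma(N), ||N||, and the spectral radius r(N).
sigma(N) = {0}; ||N|| = 73; r(N) = 0. (N is nilpotent with N^4 = 0.)

On C^4, N is a strictly lower-triangular matrix with 73 on the subdiagonal and zeros elsewhere, so its characteristic polynomial is lambda^4 and every eigenvalue is 0: sigma(N) = {0}. For the operator norm, N e_i = 73e_{i+1} for i = 1, ..., 3 and N e_4 = 0, so the singular values of N are 73 (with multiplicity 3) and 0; hence ||N|| = 73. The spectral radius r(N) = max|lambda| = 0. Note ||N|| > r(N) — characteristic of non-normal nilpotent operators. Indeed N^4 = 0.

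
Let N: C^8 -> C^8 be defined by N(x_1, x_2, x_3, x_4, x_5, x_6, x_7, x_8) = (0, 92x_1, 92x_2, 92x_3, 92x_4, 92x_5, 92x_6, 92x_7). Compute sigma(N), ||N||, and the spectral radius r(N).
sigma(N) = {0}; ||N|| = 92; r(N) = 0. (N is nilpotent with N^8 = 0.)

On C^8, N is a strictly lower-triangular matrix with 92 on the subdiagonal and zeros elsewhere, so its characteristic polynomial is lambda^8 and every eigenvalue is 0: sigma(N) = {0}. For the operator norm, N e_i = 92e_{i+1} for i = 1, ..., 7 and N e_8 = 0, so the singular values of N are 92 (with multiplicity 7) and 0; hence ||N|| = 92. The spectral radius r(N) = max|lambda| = 0. Note ||N|| > r(N) — characteristic of non-normal nilpotent operators. Indeed N^8 = 0.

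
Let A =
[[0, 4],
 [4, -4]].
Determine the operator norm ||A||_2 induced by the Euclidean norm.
||A||_2 = sqrt((48 + sqrt(1280))/2) ≈ 6.4721 (= sqrt(largest eigenvalue of A^T A))

||A||_2 = sigma_max(A) = sqrt(lambda_max(A^T A)). Form the symmetric matrix M = A^T A =
[[16, -16],
 [-16, 32]].
Its characteristic polynomial (trace, determinant of M give the coefficients) is
  p(λ) = det(λ I - M) = λ^2 - 48λ + 256.
For λ^2 - 48λ + 256 the discriminant is 1280. It is nonnegative but not a perfect square, so the roots are real and irrational: λ = (48 ± sqrt(1280))/2 ≈ 41.8885, 6.1115.
So the eigenvalues of A^T A are ≈ 6.1115, 41.8885 (all ≥ 0, as they must be for A^T A). The largest is λ_max = (48 + sqrt(1280))/2 ≈ 41.8885, hence ||A||_2 = sqrt(λ_max) = sqrt((48 + sqrt(1280))/2) ≈ 6.4721.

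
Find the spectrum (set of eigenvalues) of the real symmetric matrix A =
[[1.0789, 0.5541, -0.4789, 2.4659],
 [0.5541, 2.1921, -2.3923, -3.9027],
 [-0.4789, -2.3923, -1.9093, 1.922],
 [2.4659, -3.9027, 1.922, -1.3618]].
sigma(A) ≈ {-5, -3, 2, 6}

A is real symmetric, so its spectrum consists of real eigenvalues. Expanding the characteristic polynomial of the displayed matrix gives
  det(λ I - A) = p(λ) = λ^4 + (0)λ^3 + (-37)λ^2 + (-24)λ + (180).
Solving p(λ) = 0 yields eigenvalues ≈ -5, -3, 2, 6. (A is shown rounded to 4 decimals, so these recover the underlying integer eigenvalues to within that precision.)
Verification: the trace of A = 0 equals the sum of eigenvalues 0, and det(A) ≈ 179.9990 matches the eigenvalue product 180.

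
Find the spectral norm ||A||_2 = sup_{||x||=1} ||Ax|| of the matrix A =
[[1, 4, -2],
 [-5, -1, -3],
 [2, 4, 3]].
||A||_2 ≈ 7.62 (= sqrt(largest eigenvalue of A^T A))

||A||_2 = sigma_max(A) = sqrt(lambda_max(A^T A)). Form the symmetric matrix M = A^T A =
[[30, 17, 19],
 [17, 33, 7],
 [19, 7, 22]].
Its characteristic polynomial (trace, sum of principal 2x2 minors, determinant of M give the coefficients) is
  p(λ) = det(λ I - M) = λ^3 - 85λ^2 + 1677λ - 6561.
No integer candidate from the rational root theorem (±divisors of 6561) is a root, so the roots are irrational. The cubic discriminant is Δ = 1008895536 > 0, so there are three distinct real roots. p(5) = -176 and p(6) = 657 have opposite signs, so a root lies in (5, 6); Newton's method refines it to λ ≈ 5.1982. p(21) = 432 and p(22) = -159 have opposite signs, so a root lies in (21, 22); Newton's method refines it to λ ≈ 21.7376. p(58) = -123 and p(59) = 1876 have opposite signs, so a root lies in (58, 59); Newton's method refines it to λ ≈ 58.0642. Check (Vieta): the three roots sum to 85, matching tr M = 85.
So the eigenvalues of A^T A are ≈ 5.1982, 21.7376, 58.0642 (all ≥ 0, as they must be for A^T A). The largest is λ_max ≈ 58.0642, hence ||A||_2 = sqrt(λ_max) ≈ 7.62.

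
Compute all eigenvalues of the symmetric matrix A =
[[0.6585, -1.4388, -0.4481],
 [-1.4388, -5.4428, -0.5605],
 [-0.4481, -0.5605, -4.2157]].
sigma(A) ≈ {-6, -4, 1}

A is real symmetric, so its spectrum consists of real eigenvalues. Expanding the characteristic polynomial of the displayed matrix gives
  det(λ I - A) = p(λ) = λ^3 + (9)λ^2 + (14)λ + (-24).
Solving p(λ) = 0 yields eigenvalues ≈ -6, -4, 1. (A is shown rounded to 4 decimals, so these recover the underlying integer eigenvalues to within that precision.)
Verification: the trace of A = -9 equals the sum of eigenvalues -9, and det(A) ≈ 23.9998 matches the eigenvalue product 24.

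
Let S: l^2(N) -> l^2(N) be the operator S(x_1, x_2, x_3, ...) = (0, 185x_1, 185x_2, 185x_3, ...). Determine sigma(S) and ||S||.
sigma(S) = closed disk {z in C : |z| ≤ 185}; ||S|| = 185

Note S = 185·U where U is the unit right shift (U x)_k = x_{k-1} (with x_0 := 0); so ||S|| = 185||U|| and sigma(S) = 185·sigma(U). ||S x||^2 = sum_{k≥1} |185x_k|^2 = 34225||x||^2, so ||S|| = 185 and sigma(S) ⊂ {|z| ≤ 185}. For any |lambda| < 185, the equation (S - lambda I) x = 0 forces x_1 = 0, then 185x_k = lambda x_{k+1} ⇒ x = 0, so S has no eigenvalues. But (S - lambda I) is not surjective for |lambda| < 185: solving (S - lambda I) x = e_1 would require x_n proportional to (lambda/185)^(-n), which is not in l^2. So every |lambda| < 185 lies in the residual spectrum. The boundary |lambda| = 185 is in the approximate point spectrum (the spectrum is closed). Hence sigma(S) is the closed disk of radius 185.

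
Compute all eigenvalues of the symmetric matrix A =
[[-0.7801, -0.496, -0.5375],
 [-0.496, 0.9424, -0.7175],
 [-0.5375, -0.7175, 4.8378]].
sigma(A) ≈ {-1, 1, 5}

A is real symmetric, so its spectrum consists of real eigenvalues. Expanding the characteristic polynomial of the displayed matrix gives
  det(λ I - A) = p(λ) = λ^3 + (-5)λ^2 + (-1)λ + (5).
Solving p(λ) = 0 yields eigenvalues ≈ -1, 1, 5. (A is shown rounded to 4 decimals, so these recover the underlying integer eigenvalues to within that precision.)
Verification: the trace of A = 5 equals the sum of eigenvalues 5, and det(A) ≈ -5.0000 matches the eigenvalue product -5.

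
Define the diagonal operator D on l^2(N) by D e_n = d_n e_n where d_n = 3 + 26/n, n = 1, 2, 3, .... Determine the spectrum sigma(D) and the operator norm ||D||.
sigma(D) = {3 + 26/n : n ≥ 1} ∪ {3}; ||D|| = 29

A bounded diagonal operator on l^2 with diagonal entries d_n has spectrum equal to the closure of {d_n : n ≥ 1}: every d_n is an eigenvalue (with eigenvector e_n), so {d_n} ⊂ sigma(D); the spectrum is closed, so its closure is too; and for lambda not in the closure, (D - lambda I) has bounded inverse (the diagonal entries 1/(d_n - lambda) are bounded). For our sequence d_n = 3 + 26/n, n = 1, 2, 3, ...:
  - {d_n} = {3 + 26/n : n ≥ 1}; the only limit point is 3
  - closure = {3 + 26/n : n ≥ 1} ∪ {3}
For the norm: a diagonal operator has ||D|| = sup_n |d_n|. Here d_n = 3 + 26/n is positive and decreasing, so sup_n |d_n| = d_1 = 3 + 26 = 29. So ||D|| = 29.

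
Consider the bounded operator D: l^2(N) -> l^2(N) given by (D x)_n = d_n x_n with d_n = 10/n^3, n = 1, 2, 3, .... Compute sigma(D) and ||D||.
sigma(D) = {10/n^3 : n ≥ 1} ∪ {0}; ||D|| = 10

A bounded diagonal operator on l^2 with diagonal entries d_n has spectrum equal to the closure of {d_n : n ≥ 1}: every d_n is an eigenvalue (with eigenvector e_n), so {d_n} ⊂ sigma(D); the spectrum is closed, so its closure is too; and for lambda not in the closure, (D - lambda I) has bounded inverse (the diagonal entries 1/(d_n - lambda) are bounded). For our sequence d_n = 10/n^3, n = 1, 2, 3, ...:
  - {d_n} = {10/n^3 : n ≥ 1}; the only limit point is 0
  - closure = {10/n^3 : n ≥ 1} ∪ {0}
For the norm: a diagonal operator has ||D|| = sup_n |d_n|. Here d_n = 10/n^3 is positive and decreasing, so sup_n |d_n| = d_1 = 10. So ||D|| = 10.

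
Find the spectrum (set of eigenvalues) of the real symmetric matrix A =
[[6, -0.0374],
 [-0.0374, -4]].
sigma(A) ≈ {-4, 6}

A is real symmetric, so its spectrum consists of real eigenvalues. Expanding the characteristic polynomial of the displayed matrix gives
  det(λ I - A) = p(λ) = λ^2 + (-2)λ + (-24).
Solving p(λ) = 0 yields eigenvalues ≈ -4, 6. (A is shown rounded to 4 decimals, so these recover the underlying integer eigenvalues to within that precision.)
Verification: the trace of A = 2 equals the sum of eigenvalues 2, and det(A) ≈ -24.0004 matches the eigenvalue product -24.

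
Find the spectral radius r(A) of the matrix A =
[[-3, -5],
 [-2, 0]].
r(A) = 5

The eigenvalues of A are the roots of its characteristic polynomial. With M = A (coefficients from the trace and determinant):
  p(λ) = det(λ I - M) = λ^2 + 3λ - 10.
For λ^2 + 3λ - 10 the discriminant is 49. It is a perfect square (7^2), so the roots are rational: λ = (-3 ± 7)/2 = 2, -5.
Thus the eigenvalues (to 4 decimals) are 2 (modulus 2); -5 (modulus 5). The spectral radius is the largest modulus: r(A) = 5. (Cross-check: r(A) ≤ ||A||_2 ≈ 5.9292; equality holds whenever A is normal, though it can also hold for some non-normal A.)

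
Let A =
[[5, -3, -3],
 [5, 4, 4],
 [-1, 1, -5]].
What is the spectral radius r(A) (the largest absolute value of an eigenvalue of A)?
r(A) ≈ 6.1053

The eigenvalues of A are the roots of its characteristic polynomial. With M = A (coefficients from the trace, the sum of principal 2x2 minors, and det A):
  p(λ) = det(λ I - M) = λ^3 - 4λ^2 - 17λ + 210.
No integer candidate from the rational root theorem (±divisors of 210) is a root, so the roots are irrational. The cubic discriminant is Δ = -855624 < 0, so there is one real root and a complex-conjugate pair. p(-6) = -48 and p(-5) = 70 have opposite signs, so a root lies in (-6, -5); Newton's method refines it to λ ≈ -5.6338. Dividing out (λ - (-5.6338)) leaves approximately λ^2 - 9.6338λ + 37.275. For λ^2 - 9.6338λ + 37.275 the discriminant is -56.2897. It is negative, so the remaining roots are the complex-conjugate pair λ ≈ 4.8169 ± 3.7513i. Their product equals the constant term, so |λ|^2 ≈ 37.275 and |λ| ≈ 6.1053.
Thus the eigenvalues (to 4 decimals) are -5.6338 (modulus 5.6338); 4.8169 ± 3.7513i (modulus 6.1053). The spectral radius is the largest modulus: r(A) ≈ 6.1053. (Cross-check: r(A) ≤ ||A||_2 ≈ 8.2479; equality holds whenever A is normal, though it can also hold for some non-normal A.)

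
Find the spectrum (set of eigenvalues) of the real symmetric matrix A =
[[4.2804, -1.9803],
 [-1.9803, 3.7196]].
sigma(A) ≈ {2, 6}

A is real symmetric, so its spectrum consists of real eigenvalues. Expanding the characteristic polynomial of the displayed matrix gives
  det(λ I - A) = p(λ) = λ^2 + (-8)λ + (12).
Solving p(λ) = 0 yields eigenvalues ≈ 2, 6. (A is shown rounded to 4 decimals, so these recover the underlying integer eigenvalues to within that precision.)
Verification: the trace of A = 8 equals the sum of eigenvalues 8, and det(A) ≈ 11.9998 matches the eigenvalue product 12.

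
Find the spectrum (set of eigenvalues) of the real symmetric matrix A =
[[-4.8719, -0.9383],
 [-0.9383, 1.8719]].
sigma(A) ≈ {-5, 2}

A is real symmetric, so its spectrum consists of real eigenvalues. Expanding the characteristic polynomial of the displayed matrix gives
  det(λ I - A) = p(λ) = λ^2 + (3)λ + (-10).
Solving p(λ) = 0 yields eigenvalues ≈ -5, 2. (A is shown rounded to 4 decimals, so these recover the underlying integer eigenvalues to within that precision.)
Verification: the trace of A = -3 equals the sum of eigenvalues -3, and det(A) ≈ -10.0001 matches the eigenvalue product -10.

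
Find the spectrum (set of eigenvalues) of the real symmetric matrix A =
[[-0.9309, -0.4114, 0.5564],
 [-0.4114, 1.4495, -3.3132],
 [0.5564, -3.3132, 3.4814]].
sigma(A) ≈ {-1, 6} (-1 with multiplicity 2)

A is real symmetric, so its spectrum consists of real eigenvalues. Expanding the characteristic polynomial of the displayed matrix gives
  det(λ I - A) = p(λ) = λ^3 + (-4)λ^2 + (-11)λ + (-6).
Solving p(λ) = 0 yields eigenvalues ≈ -1, -1, 6. (A is shown rounded to 4 decimals, so these recover the underlying integer eigenvalues to within that precision.)
Verification: the trace of A = 4 equals the sum of eigenvalues 4, and det(A) ≈ 6.0000 matches the eigenvalue product 6.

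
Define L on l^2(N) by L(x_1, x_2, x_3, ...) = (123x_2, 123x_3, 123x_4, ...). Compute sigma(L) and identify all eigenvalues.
sigma(L) = closed disk {z in C : |z| ≤ 123}; sigma_p(L) = open disk {z in C : |z| < 123}

Note L = 123·V where V is the unit left shift (V x)_k = x_{k+1}; so sigma(L) = 123·sigma(V) and ||L|| = 123||V||. ||L x||^2 = 15129sum_{k≥2} |x_k|^2 ≤ 15129||x||^2, with equality on {x : x_1 = 0}, so ||L|| = 123. For any lambda with |lambda| < 123, set r = lambda/123 (|r| < 1); the vector x = (1, r, r^2, ...) is in l^2 and satisfies L x = 123(r, r^2, ...) = lambda x, so lambda is an eigenvalue. On the boundary |lambda| = 123 the geometric series diverges, so no l^2 eigenvector exists, but these lambda lie in the approximate point spectrum. Hence sigma(L) is the closed disk of radius 123 and sigma_p(L) is the open disk.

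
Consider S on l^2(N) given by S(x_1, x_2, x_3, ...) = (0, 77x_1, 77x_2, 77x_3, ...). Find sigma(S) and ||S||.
sigma(S) = closed disk {z in C : |z| ≤ 77}; ||S|| = 77

Note S = 77·U where U is the unit right shift (U x)_k = x_{k-1} (with x_0 := 0); so ||S|| = 77||U|| and sigma(S) = 77·sigma(U). ||S x||^2 = sum_{k≥1} |77x_k|^2 = 5929||x||^2, so ||S|| = 77 and sigma(S) ⊂ {|z| ≤ 77}. For any |lambda| < 77, the equation (S - lambda I) x = 0 forces x_1 = 0, then 77x_k = lambda x_{k+1} ⇒ x = 0, so S has no eigenvalues. But (S - lambda I) is not surjective for |lambda| < 77: solving (S - lambda I) x = e_1 would require x_n proportional to (lambda/77)^(-n), which is not in l^2. So every |lambda| < 77 lies in the residual spectrum. The boundary |lambda| = 77 is in the approximate point spectrum (the spectrum is closed). Hence sigma(S) is the closed disk of radius 77.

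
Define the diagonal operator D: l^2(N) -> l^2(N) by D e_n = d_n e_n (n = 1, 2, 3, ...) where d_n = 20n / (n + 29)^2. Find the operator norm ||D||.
||D|| = 5/29 (attained at n = 29)

For D diagonal, ||D|| = sup_n |d_n|. Treat f(x) = 20x / (x + 29)^2 for real x > 0. By the quotient rule, f'(x) = 20(29 - x)/(x + 29)^3, which is positive for x < 29 and negative for x > 29. So f has a unique maximum at x = 29, and since 29 is a positive integer, the supremum over n ≥ 1 is attained at n = 29: d_29 = 20·29/(29 + 29)^2 = 20·29/3364 = 5/29. Hence ||D|| = 5/29.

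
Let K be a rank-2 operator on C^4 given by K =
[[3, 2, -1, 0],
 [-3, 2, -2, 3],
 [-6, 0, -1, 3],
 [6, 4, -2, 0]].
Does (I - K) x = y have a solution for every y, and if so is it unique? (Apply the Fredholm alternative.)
(I - K) is invertible (det(I - K) = -8 ≠ 0), so for every y in C^4 the equation (I - K) x = y has a unique solution.

K has rank 2 and factors as K = U V^T = u1 v1^T + u2 v2^T with u1 = (0, 1, 1, 0), v1 = (-3, 2, -2, 3), u2 = (1, 0, -1, 2), v2 = (3, 2, -1, 0) (multiplying out reproduces the displayed K). The nonzero eigenvalues of U V^T coincide with those of the 2 x 2 matrix G = V^T U = [[v1·u1, v1·u2], [v2·u1, v2·u2]] = [[0, 5], [1, 4]], and by the Sylvester determinant identity det(I_4 - U V^T) = det(I_2 - V^T U) = det([[1, -5], [-1, -3]]) = (1)(-3) - (-5)(-1) = -8. (Direct check: I - K =
[[-2, -2, 1, 0],
 [3, -1, 2, -3],
 [6, 0, 2, -3],
 [-6, -4, 2, 1]]
has determinant -8.) The finite-dimensional Fredholm alternative says: either (I - K) is invertible, or ker(I - K) ≠ {0} and then range(I - K) = ker((I - K)^*)^⊥, with dim ker(I - K) = dim ker((I - K)^*). Since det(I - K) ≠ 0, 1 is not an eigenvalue of K and ker(I - K) = {0}, so we are in the first case: for every y there is a unique x = (I - K)^(-1) y. (Explicitly, by the Woodbury identity, (I - U V^T)^(-1) = I + U (I_2 - G)^(-1) V^T.)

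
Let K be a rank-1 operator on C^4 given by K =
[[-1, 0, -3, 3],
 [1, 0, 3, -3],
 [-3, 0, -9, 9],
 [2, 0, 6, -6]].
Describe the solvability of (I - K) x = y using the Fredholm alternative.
(I - K) is invertible (det(I - K) = 17 ≠ 0), so for every y in C^4 the equation (I - K) x = y has a unique solution.

K has rank 1, so it is an outer product K = u v^T: every row of K is a multiple of one row vector. Reading off the entries, u = (-1, 1, -3, 2) and v = (1, 0, 3, -3) (row i of K equals u_i·v^T). A rank-one matrix u v^T satisfies K u = u (v·u) and kills the (3)-dimensional subspace v^⊥, so its characteristic polynomial is lambda^3 (lambda - v·u) with v·u = tr K = -16. Hence the eigenvalues of I - K are 1 (multiplicity 3) and 1 - (-16) = 17, so det(I - K) = 17. (Direct check: I - K =
[[2, 0, 3, -3],
 [-1, 1, -3, 3],
 [3, 0, 10, -9],
 [-2, 0, -6, 7]]
has determinant 17.) The finite-dimensional Fredholm alternative says: either (I - K) is invertible, or ker(I - K) ≠ {0} and then range(I - K) = ker((I - K)^*)^⊥, with dim ker(I - K) = dim ker((I - K)^*). Since det(I - K) ≠ 0, 1 is not an eigenvalue of K and ker(I - K) = {0}, so we are in the first case: for every y there is a unique x = (I - K)^(-1) y. Explicitly, by the Sherman–Morrison formula, (I - u v^T)^(-1) = I + u v^T/(1 - v·u), i.e. (I - K)^(-1) = I + K/(17).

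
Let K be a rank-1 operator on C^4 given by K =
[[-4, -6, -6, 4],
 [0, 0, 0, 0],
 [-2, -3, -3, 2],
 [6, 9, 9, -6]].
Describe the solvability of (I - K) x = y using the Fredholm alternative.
(I - K) is invertible (det(I - K) = 14 ≠ 0), so for every y in C^4 the equation (I - K) x = y has a unique solution.

K has rank 1, so it is an outer product K = u v^T: every row of K is a multiple of one row vector. Reading off the entries, u = (-2, 0, -1, 3) and v = (2, 3, 3, -2) (row i of K equals u_i·v^T). A rank-one matrix u v^T satisfies K u = u (v·u) and kills the (3)-dimensional subspace v^⊥, so its characteristic polynomial is lambda^3 (lambda - v·u) with v·u = tr K = -13. Hence the eigenvalues of I - K are 1 (multiplicity 3) and 1 - (-13) = 14, so det(I - K) = 14. (Direct check: I - K =
[[5, 6, 6, -4],
 [0, 1, 0, 0],
 [2, 3, 4, -2],
 [-6, -9, -9, 7]]
has determinant 14.) The finite-dimensional Fredholm alternative says: either (I - K) is invertible, or ker(I - K) ≠ {0} and then range(I - K) = ker((I - K)^*)^⊥, with dim ker(I - K) = dim ker((I - K)^*). Since det(I - K) ≠ 0, 1 is not an eigenvalue of K and ker(I - K) = {0}, so we are in the first case: for every y there is a unique x = (I - K)^(-1) y. Explicitly, by the Sherman–Morrison formula, (I - u v^T)^(-1) = I + u v^T/(1 - v·u), i.e. (I - K)^(-1) = I + K/(14).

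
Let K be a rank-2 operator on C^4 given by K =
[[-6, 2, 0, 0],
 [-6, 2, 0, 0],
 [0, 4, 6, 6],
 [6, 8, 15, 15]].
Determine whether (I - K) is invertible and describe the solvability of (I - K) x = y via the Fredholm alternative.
(I - K) is invertible (det(I - K) = -100 ≠ 0), so for every y in C^4 the equation (I - K) x = y has a unique solution.

K has rank 2 and factors as K = U V^T = u1 v1^T + u2 v2^T with u1 = (2, 2, 2, 3), v1 = (0, 2, 3, 3), u2 = (2, 2, 0, -2), v2 = (-3, -1, -3, -3) (multiplying out reproduces the displayed K). The nonzero eigenvalues of U V^T coincide with those of the 2 x 2 matrix G = V^T U = [[v1·u1, v1·u2], [v2·u1, v2·u2]] = [[19, -2], [-23, -2]], and by the Sylvester determinant identity det(I_4 - U V^T) = det(I_2 - V^T U) = det([[-18, 2], [23, 3]]) = (-18)(3) - (2)(23) = -100. (Direct check: I - K =
[[7, -2, 0, 0],
 [6, -1, 0, 0],
 [0, -4, -5, -6],
 [-6, -8, -15, -14]]
has determinant -100.) The finite-dimensional Fredholm alternative says: either (I - K) is invertible, or ker(I - K) ≠ {0} and then range(I - K) = ker((I - K)^*)^⊥, with dim ker(I - K) = dim ker((I - K)^*). Since det(I - K) ≠ 0, 1 is not an eigenvalue of K and ker(I - K) = {0}, so we are in the first case: for every y there is a unique x = (I - K)^(-1) y. (Explicitly, by the Woodbury identity, (I - U V^T)^(-1) = I + U (I_2 - G)^(-1) V^T.)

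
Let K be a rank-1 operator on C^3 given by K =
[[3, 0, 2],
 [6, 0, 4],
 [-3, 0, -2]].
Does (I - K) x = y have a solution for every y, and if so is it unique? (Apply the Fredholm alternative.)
(I - K) is singular (det(I - K) = 0, i.e. 1 ∈ sigma(K)). (I - K) x = y is solvable iff y ⊥ ker((I - K)^*) = span{(3, 0, 2)}, i.e. iff 3y_1 + 2y_3 = 0. When solvable, the solutions are x = y + c·(1, 2, -1), c arbitrary (ker(I - K) = span{(1, 2, -1)}, dimension 1).

K has rank 1, so it is an outer product K = u v^T: every row of K is a multiple of one row vector. Reading off the entries, u = (1, 2, -1) and v = (3, 0, 2) (row i of K equals u_i·v^T). A rank-one matrix u v^T satisfies K u = u (v·u) and kills the (2)-dimensional subspace v^⊥, so its characteristic polynomial is lambda^2 (lambda - v·u) with v·u = tr K = 1. Hence the eigenvalues of I - K are 1 (multiplicity 2) and 1 - (1) = 0, so det(I - K) = 0. (Direct check: I - K =
[[-2, 0, -2],
 [-6, 1, -4],
 [3, 0, 3]]
has determinant 0.) So 1 is an eigenvalue of K and (I - K) is not invertible. The finite-dimensional Fredholm alternative says: either (I - K) is invertible, or ker(I - K) ≠ {0} and then range(I - K) = ker((I - K)^*)^⊥, with dim ker(I - K) = dim ker((I - K)^*). We are in the second case, so we need both kernels. Kernel of I - K: (I - K) u = u - u (v·u) = u - u = 0, so ker(I - K) = span{u} = span{(1, 2, -1)} (it is exactly 1-dimensional because rank(I - K) = 2). Kernel of the adjoint: K is real, so (I - K)^* = I - K^T = I - v u^T, and (I - v u^T) v = v - v (u·v) = 0; hence ker((I - K)^*) = span{v} = span{(3, 0, 2)}. Therefore (I - K) x = y is solvable iff <y, v> = 0, i.e. iff 3y_1 + 2y_3 = 0. When this holds, K y = u (v·y) = 0, so (I - K) y = y and x = y is a particular solution; the full solution set is the line x = y + c·u = y + c·(1, 2, -1), c ∈ C.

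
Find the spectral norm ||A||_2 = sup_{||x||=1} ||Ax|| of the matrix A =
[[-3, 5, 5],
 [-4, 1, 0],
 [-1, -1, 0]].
||A||_2 ≈ 8.0642 (= sqrt(largest eigenvalue of A^T A))

||A||_2 = sigma_max(A) = sqrt(lambda_max(A^T A)). Form the symmetric matrix M = A^T A =
[[26, -18, -15],
 [-18, 27, 25],
 [-15, 25, 25]].
Its characteristic polynomial (trace, sum of principal 2x2 minors, determinant of M give the coefficients) is
  p(λ) = det(λ I - M) = λ^3 - 78λ^2 + 853λ - 625.
No integer candidate from the rational root theorem (±divisors of 625) is a root, so the roots are irrational. The cubic discriminant is Δ = 1495751873 > 0, so there are three distinct real roots. p(0) = -625 and p(1) = 151 have opposite signs, so a root lies in (0, 1); Newton's method refines it to λ ≈ 0.7891. p(12) = 107 and p(13) = -521 have opposite signs, so a root lies in (12, 13); Newton's method refines it to λ ≈ 12.18. p(65) = -105 and p(66) = 3401 have opposite signs, so a root lies in (65, 66); Newton's method refines it to λ ≈ 65.031. Check (Vieta): the three roots sum to 78, matching tr M = 78.
So the eigenvalues of A^T A are ≈ 0.7891, 12.18, 65.031 (all ≥ 0, as they must be for A^T A). The largest is λ_max ≈ 65.031, hence ||A||_2 = sqrt(λ_max) ≈ 8.0642.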